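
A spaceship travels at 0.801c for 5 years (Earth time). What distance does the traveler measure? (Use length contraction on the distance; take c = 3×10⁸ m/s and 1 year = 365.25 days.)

Earth distance: d = v × t = 0.801c × 5 yr = 3.7916×10¹⁶ m
γ = 1.6704
d' = d/γ = 3.7916×10¹⁶/1.6704 = 2.270×10¹⁶ m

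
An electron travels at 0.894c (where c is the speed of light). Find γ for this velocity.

v/c = 0.894, so (v/c)² = 0.799236
1 - (v/c)² = 0.200764
γ = 1/√(0.200764) = 2.232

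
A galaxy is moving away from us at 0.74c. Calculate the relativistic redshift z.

β = 0.74
(1+β)/(1-β) = 1.74/0.26 = 6.692
√(6.692) = 2.587
z = 2.587 - 1 = 1.587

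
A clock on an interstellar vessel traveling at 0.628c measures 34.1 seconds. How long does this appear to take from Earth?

Proper time Δt₀ = 34.1 seconds
γ = 1/√(1 - 0.628²) = 1.285
Δt = γΔt₀ = 1.285 × 34.1 = 43.82 seconds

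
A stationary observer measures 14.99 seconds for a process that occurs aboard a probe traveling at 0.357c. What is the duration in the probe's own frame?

Dilated time Δt = 14.99 seconds
γ = 1/√(1 - 0.357²) = 1.071
Δt₀ = Δt/γ = 14.99/1.071 = 14.00 seconds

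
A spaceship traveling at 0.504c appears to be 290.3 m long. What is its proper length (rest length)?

Contracted length L = 290.3 m
γ = 1/√(1 - 0.504²) = 1.1578
L₀ = γL = 1.1578 × 290.3 = 336.1 m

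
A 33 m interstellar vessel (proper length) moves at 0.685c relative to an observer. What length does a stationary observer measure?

Proper length L₀ = 33 m
γ = 1/√(1 - 0.685²) = 1.3726
L = L₀/γ = 33/1.3726 = 24.04 m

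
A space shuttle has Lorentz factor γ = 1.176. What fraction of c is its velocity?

From γ = 1/√(1 - v²/c²):
1/γ² = 1/1.176² = 0.7231
v²/c² = 1 - 0.7231 = 0.2769
v/c = √(0.2769) = 0.5262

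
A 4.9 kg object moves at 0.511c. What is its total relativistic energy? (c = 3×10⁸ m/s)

γ = 1/√(1 - 0.511²) = 1.16336
mc² = 4.9 × (3×10⁸)² = 4.410×10¹⁷ J
E = γmc² = 1.16336 × 4.410×10¹⁷ = 5.130×10¹⁷ J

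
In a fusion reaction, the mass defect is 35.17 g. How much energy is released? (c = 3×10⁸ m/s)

Convert mass defect: Δm = 35.17 g = 0.03517 kg
E = Δm·c² = 0.03517 × (3×10⁸)²
= 0.03517 × 9×10¹⁶ = 3.165×10¹⁵ J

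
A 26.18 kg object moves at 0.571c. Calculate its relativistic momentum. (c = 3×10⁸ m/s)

γ = 1/√(1 - 0.571²) = 1.2181
v = 0.571 × 3×10⁸ = 1.713×10⁸ m/s
p = γmv = 1.2181 × 26.18 × 1.713×10⁸ = 5.463×10⁹ kg·m/s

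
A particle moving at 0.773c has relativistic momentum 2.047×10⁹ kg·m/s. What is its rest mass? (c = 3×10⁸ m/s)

γ = 1/√(1 - 0.773²) = 1.5763
v = 0.773 × 3×10⁸ = 2.319×10⁸ m/s
m = p/(γv) = 2.047×10⁹/(1.5763 × 2.319×10⁸) = 5.600 kg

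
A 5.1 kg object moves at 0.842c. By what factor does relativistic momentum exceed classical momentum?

p_rel = γmv, p_class = mv
Ratio = γ = 1/√(1 - 0.842²) = 1.854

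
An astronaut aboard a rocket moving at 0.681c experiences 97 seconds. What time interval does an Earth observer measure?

Proper time Δt₀ = 97 seconds
γ = 1/√(1 - 0.681²) = 1.366
Δt = γΔt₀ = 1.366 × 97 = 132.5 seconds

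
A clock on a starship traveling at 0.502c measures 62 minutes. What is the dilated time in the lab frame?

Proper time Δt₀ = 62 minutes
γ = 1/√(1 - 0.502²) = 1.15625
Δt = γΔt₀ = 1.15625 × 62 = 71.69 minutes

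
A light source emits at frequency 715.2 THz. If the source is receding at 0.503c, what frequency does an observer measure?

β = v/c = 0.503
(1-β)/(1+β) = 0.497/1.503 = 0.33067
Doppler factor = √(0.33067) = 0.57504
f_obs = 715.2 × 0.57504 = 411.3 THz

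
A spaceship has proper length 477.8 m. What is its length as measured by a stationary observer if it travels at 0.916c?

Proper length L₀ = 477.8 m
γ = 1/√(1 - 0.916²) = 2.493
L = L₀/γ = 477.8/2.493 = 191.7 m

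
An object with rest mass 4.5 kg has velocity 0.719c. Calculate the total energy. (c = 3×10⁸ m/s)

γ = 1/√(1 - 0.719²) = 1.4388
mc² = 4.5 × (3×10⁸)² = 4.050×10¹⁷ J
E = γmc² = 1.4388 × 4.050×10¹⁷ = 5.827×10¹⁷ J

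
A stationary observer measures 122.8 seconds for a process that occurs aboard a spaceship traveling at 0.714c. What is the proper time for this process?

Dilated time Δt = 122.8 seconds
γ = 1/√(1 - 0.714²) = 1.4283
Δt₀ = Δt/γ = 122.8/1.4283 = 85.98 seconds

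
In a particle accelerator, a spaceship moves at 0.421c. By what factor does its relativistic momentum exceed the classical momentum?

p_rel = γmv, p_class = mv
Ratio = γ = 1/√(1 - 0.421²)
= 1/√(0.822759) = 1.102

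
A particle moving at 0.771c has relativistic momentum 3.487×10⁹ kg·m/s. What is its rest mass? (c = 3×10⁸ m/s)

γ = 1/√(1 - 0.771²) = 1.57027
v = 0.771 × 3×10⁸ = 2.313×10⁸ m/s
m = p/(γv) = 3.487×10⁹/(1.57027 × 2.313×10⁸) = 9.601 kg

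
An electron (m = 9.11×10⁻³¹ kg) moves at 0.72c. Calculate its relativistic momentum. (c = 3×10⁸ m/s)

γ = 1/√(1 - 0.72²) = 1.440976
v = 0.72 × 3×10⁸ = 2.160×10⁸ m/s
p = γmv = 1.440976 × 9.11×10⁻³¹ × 2.160×10⁸ = 2.835×10⁻²² kg·m/s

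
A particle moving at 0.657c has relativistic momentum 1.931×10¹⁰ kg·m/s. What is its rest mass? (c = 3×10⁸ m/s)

γ = 1/√(1 - 0.657²) = 1.3265
v = 0.657 × 3×10⁸ = 1.971×10⁸ m/s
m = p/(γv) = 1.931×10¹⁰/(1.3265 × 1.971×10⁸) = 73.86 kg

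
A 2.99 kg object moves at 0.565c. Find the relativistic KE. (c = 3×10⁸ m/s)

γ = 1/√(1 - 0.565²) = 1.212
γ - 1 = 0.2120
KE = (γ-1)mc² = 0.2120 × 2.99 × (3×10⁸)² = 5.705×10¹⁶ J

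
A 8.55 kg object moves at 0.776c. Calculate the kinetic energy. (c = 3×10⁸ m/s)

γ = 1/√(1 - 0.776²) = 1.5855
γ - 1 = 0.5855
KE = (γ-1)mc² = 0.5855 × 8.55 × (3×10⁸)² = 4.505×10¹⁷ J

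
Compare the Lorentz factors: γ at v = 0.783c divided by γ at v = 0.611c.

γ₁ = 1/√(1 - 0.783²) = 1.608
γ₂ = 1/√(1 - 0.611²) = 1.263
γ₁/γ₂ = 1.608/1.263 = 1.273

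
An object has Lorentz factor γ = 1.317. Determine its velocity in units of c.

From γ = 1/√(1 - v²/c²):
1/γ² = 1/1.317² = 0.57654
v²/c² = 1 - 0.57654 = 0.42346
v/c = √(0.42346) = 0.6507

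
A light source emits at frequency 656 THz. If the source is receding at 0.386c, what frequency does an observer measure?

β = v/c = 0.386
(1-β)/(1+β) = 0.614/1.386 = 0.4430
Doppler factor = √(0.4430) = 0.6656
f_obs = 656 × 0.6656 = 436.6 THz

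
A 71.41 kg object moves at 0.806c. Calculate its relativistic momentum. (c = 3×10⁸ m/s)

γ = 1/√(1 - 0.806²) = 1.6894
v = 0.806 × 3×10⁸ = 2.418×10⁸ m/s
p = γmv = 1.6894 × 71.41 × 2.418×10⁸ = 2.917×10¹⁰ kg·m/s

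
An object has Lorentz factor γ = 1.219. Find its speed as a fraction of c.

From γ = 1/√(1 - v²/c²):
1/γ² = 1/1.219² = 0.67297
v²/c² = 1 - 0.67297 = 0.32703
v/c = √(0.32703) = 0.5719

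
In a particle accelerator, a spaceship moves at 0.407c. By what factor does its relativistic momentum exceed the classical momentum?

p_rel = γmv, p_class = mv
Ratio = γ = 1/√(1 - 0.407²)
= 1/√(0.834351) = 1.095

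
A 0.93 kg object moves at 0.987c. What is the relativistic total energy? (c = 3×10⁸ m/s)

γ = 1/√(1 - 0.987²) = 6.222
mc² = 0.93 × (3×10⁸)² = 8.370×10¹⁶ J
E = γmc² = 6.222 × 8.370×10¹⁶ = 5.208×10¹⁷ J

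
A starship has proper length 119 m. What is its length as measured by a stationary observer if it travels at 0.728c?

Proper length L₀ = 119 m
γ = 1/√(1 - 0.728²) = 1.45863
L = L₀/γ = 119/1.45863 = 81.58 m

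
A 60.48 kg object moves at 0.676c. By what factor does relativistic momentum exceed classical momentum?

p_rel = γmv, p_class = mv
Ratio = γ = 1/√(1 - 0.676²) = 1.357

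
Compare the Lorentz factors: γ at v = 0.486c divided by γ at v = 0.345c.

γ₁ = 1/√(1 - 0.486²) = 1.144
γ₂ = 1/√(1 - 0.345²) = 1.065
γ₁/γ₂ = 1.144/1.065 = 1.074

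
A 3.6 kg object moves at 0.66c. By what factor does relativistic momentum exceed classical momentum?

p_rel = γmv, p_class = mv
Ratio = γ = 1/√(1 - 0.66²) = 1.331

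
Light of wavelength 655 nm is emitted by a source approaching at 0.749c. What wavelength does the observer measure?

β = 0.749
Wavelength Doppler factor = √(0.251/1.749) = √(0.1435) = 0.3788
λ_obs = 655 × 0.3788 = 248.1 nm (blueshift)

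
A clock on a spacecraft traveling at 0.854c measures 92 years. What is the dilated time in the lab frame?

Proper time Δt₀ = 92 years
γ = 1/√(1 - 0.854²) = 1.922
Δt = γΔt₀ = 1.922 × 92 = 176.8 years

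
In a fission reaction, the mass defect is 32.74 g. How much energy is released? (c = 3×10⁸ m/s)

Convert mass defect: Δm = 32.74 g = 0.03274 kg
E = Δm·c² = 0.03274 × (3×10⁸)²
= 0.03274 × 9×10¹⁶ = 2.947×10¹⁵ J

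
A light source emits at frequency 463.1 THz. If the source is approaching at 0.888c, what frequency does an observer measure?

β = v/c = 0.888
(1+β)/(1-β) = 1.888/0.112 = 16.86
Doppler factor = √(16.86) = 4.106
f_obs = 463.1 × 4.106 = 1901 THz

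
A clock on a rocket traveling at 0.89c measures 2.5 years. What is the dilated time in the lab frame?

Proper time Δt₀ = 2.5 years
γ = 1/√(1 - 0.89²) = 2.193
Δt = γΔt₀ = 2.193 × 2.5 = 5.483 years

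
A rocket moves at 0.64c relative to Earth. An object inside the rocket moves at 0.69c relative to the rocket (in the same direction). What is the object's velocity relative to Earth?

u = (u' + v)/(1 + u'v/c²)
Numerator: 0.69 + 0.64 = 1.33
Denominator: 1 + 0.4416 = 1.4416
u = 1.33/1.4416 = 0.9226c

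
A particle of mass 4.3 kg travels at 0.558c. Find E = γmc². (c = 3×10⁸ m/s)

γ = 1/√(1 - 0.558²) = 1.2051
mc² = 4.3 × (3×10⁸)² = 3.870×10¹⁷ J
E = γmc² = 1.2051 × 3.870×10¹⁷ = 4.664×10¹⁷ J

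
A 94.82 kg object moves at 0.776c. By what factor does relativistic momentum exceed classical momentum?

p_rel = γmv, p_class = mv
Ratio = γ = 1/√(1 - 0.776²) = 1.585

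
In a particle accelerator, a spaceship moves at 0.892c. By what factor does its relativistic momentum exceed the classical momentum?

p_rel = γmv, p_class = mv
Ratio = γ = 1/√(1 - 0.892²)
= 1/√(0.204336) = 2.212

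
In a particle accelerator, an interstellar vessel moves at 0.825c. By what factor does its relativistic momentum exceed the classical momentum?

p_rel = γmv, p_class = mv
Ratio = γ = 1/√(1 - 0.825²)
= 1/√(0.319375) = 1.769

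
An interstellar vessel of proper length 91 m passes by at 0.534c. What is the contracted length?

Proper length L₀ = 91 m
γ = 1/√(1 - 0.534²) = 1.1828
L = L₀/γ = 91/1.1828 = 76.94 m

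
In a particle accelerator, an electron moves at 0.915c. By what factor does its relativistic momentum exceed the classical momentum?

p_rel = γmv, p_class = mv
Ratio = γ = 1/√(1 - 0.915²)
= 1/√(0.162775) = 2.479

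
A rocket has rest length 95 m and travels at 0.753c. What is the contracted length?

Proper length L₀ = 95 m
γ = 1/√(1 - 0.753²) = 1.5197
L = L₀/γ = 95/1.5197 = 62.51 m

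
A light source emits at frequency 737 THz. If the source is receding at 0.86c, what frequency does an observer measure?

β = v/c = 0.86
(1-β)/(1+β) = 0.14/1.86 = 0.07527
Doppler factor = √(0.07527) = 0.2744
f_obs = 737 × 0.2744 = 202.2 THz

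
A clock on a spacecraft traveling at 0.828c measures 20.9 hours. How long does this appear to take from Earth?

Proper time Δt₀ = 20.9 hours
γ = 1/√(1 - 0.828²) = 1.7834
Δt = γΔt₀ = 1.7834 × 20.9 = 37.27 hours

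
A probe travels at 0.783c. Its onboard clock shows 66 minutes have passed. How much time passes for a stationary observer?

Proper time Δt₀ = 66 minutes
γ = 1/√(1 - 0.783²) = 1.608
Δt = γΔt₀ = 1.608 × 66 = 106.1 minutes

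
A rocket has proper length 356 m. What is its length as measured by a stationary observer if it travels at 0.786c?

Proper length L₀ = 356 m
γ = 1/√(1 - 0.786²) = 1.6175
L = L₀/γ = 356/1.6175 = 220.1 m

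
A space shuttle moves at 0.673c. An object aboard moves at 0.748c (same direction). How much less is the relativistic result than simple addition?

Classical: u' + v = 0.748 + 0.673 = 1.421c
Relativistic: u = (0.748 + 0.673)/(1 + 0.503404) = 1.421/1.503404 = 0.9452c
Difference: 1.421 - 0.9452 = 0.4758c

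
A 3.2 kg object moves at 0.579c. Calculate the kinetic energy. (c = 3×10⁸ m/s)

γ = 1/√(1 - 0.579²) = 1.2265
γ - 1 = 0.2265
KE = (γ-1)mc² = 0.2265 × 3.2 × (3×10⁸)² = 6.523×10¹⁶ J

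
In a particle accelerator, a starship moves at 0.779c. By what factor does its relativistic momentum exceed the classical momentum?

p_rel = γmv, p_class = mv
Ratio = γ = 1/√(1 - 0.779²)
= 1/√(0.393159) = 1.595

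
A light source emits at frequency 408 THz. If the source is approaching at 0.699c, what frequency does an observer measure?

β = v/c = 0.699
(1+β)/(1-β) = 1.699/0.301 = 5.6445
Doppler factor = √(5.6445) = 2.3758
f_obs = 408 × 2.3758 = 969.3 THz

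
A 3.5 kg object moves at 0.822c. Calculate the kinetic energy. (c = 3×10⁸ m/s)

γ = 1/√(1 - 0.822²) = 1.756
γ - 1 = 0.7560
KE = (γ-1)mc² = 0.7560 × 3.5 × (3×10⁸)² = 2.381×10¹⁷ J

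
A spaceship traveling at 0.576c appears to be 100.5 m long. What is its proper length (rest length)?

Contracted length L = 100.5 m
γ = 1/√(1 - 0.576²) = 1.223
L₀ = γL = 1.223 × 100.5 = 122.9 m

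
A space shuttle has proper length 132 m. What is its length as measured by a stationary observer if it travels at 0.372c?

Proper length L₀ = 132 m
γ = 1/√(1 - 0.372²) = 1.0773
L = L₀/γ = 132/1.0773 = 122.5 m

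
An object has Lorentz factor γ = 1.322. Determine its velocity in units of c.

From γ = 1/√(1 - v²/c²):
1/γ² = 1/1.322² = 0.5722
v²/c² = 1 - 0.5722 = 0.4278
v/c = √(0.4278) = 0.6541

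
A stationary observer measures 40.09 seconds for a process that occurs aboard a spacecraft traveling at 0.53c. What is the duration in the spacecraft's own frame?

Dilated time Δt = 40.09 seconds
γ = 1/√(1 - 0.53²) = 1.179
Δt₀ = Δt/γ = 40.09/1.179 = 34.00 seconds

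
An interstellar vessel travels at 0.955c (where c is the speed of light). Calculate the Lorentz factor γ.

v/c = 0.955, so (v/c)² = 0.912025
1 - (v/c)² = 0.087975
γ = 1/√(0.087975) = 3.371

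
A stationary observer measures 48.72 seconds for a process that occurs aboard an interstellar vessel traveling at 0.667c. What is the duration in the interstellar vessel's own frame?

Dilated time Δt = 48.72 seconds
γ = 1/√(1 - 0.667²) = 1.342
Δt₀ = Δt/γ = 48.72/1.342 = 36.30 seconds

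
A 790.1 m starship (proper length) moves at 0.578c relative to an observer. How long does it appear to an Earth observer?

Proper length L₀ = 790.1 m
γ = 1/√(1 - 0.578²) = 1.2254
L = L₀/γ = 790.1/1.2254 = 644.8 m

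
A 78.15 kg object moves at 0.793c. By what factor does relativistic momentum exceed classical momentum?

p_rel = γmv, p_class = mv
Ratio = γ = 1/√(1 - 0.793²) = 1.641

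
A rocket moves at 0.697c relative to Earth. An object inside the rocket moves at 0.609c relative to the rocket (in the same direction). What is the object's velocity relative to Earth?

u = (u' + v)/(1 + u'v/c²)
Numerator: 0.609 + 0.697 = 1.306
Denominator: 1 + 0.424473 = 1.424473
u = 1.306/1.424473 = 0.9168c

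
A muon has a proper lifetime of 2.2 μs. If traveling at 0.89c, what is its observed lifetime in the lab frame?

Proper lifetime τ₀ = 2.2 μs
γ = 1/√(1 - 0.89²) = 2.193
τ = γτ₀ = 2.193 × 2.2 μs = 4.825 μs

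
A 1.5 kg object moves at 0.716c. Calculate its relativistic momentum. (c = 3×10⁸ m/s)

γ = 1/√(1 - 0.716²) = 1.43246
v = 0.716 × 3×10⁸ = 2.148×10⁸ m/s
p = γmv = 1.43246 × 1.5 × 2.148×10⁸ = 4.615×10⁸ kg·m/s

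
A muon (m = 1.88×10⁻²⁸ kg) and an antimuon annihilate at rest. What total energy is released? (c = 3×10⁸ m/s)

Both particles have the same rest mass, so total mass = 2m
E = 2m·c² = 2 × 1.88×10⁻²⁸ × (3×10⁸)²
= 2 × 1.88×10⁻²⁸ × 9×10¹⁶
= 3.384×10⁻¹¹ J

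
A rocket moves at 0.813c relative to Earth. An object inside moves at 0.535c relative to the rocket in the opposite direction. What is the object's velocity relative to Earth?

Object's velocity in rocket frame is u' = -0.535c
u = (u' + v)/(1 + u'v/c²) = (v - 0.535)/(1 - 0.535·v/c²)
Numerator: 0.813 - 0.535 = 0.278
Denominator: 1 - 0.434955 = 0.565045
u = 0.278/0.565045 = 0.4920c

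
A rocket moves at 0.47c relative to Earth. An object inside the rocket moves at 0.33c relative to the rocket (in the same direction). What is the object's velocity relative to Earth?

u = (u' + v)/(1 + u'v/c²)
Numerator: 0.33 + 0.47 = 0.8
Denominator: 1 + 0.1551 = 1.1551
u = 0.8/1.1551 = 0.6926c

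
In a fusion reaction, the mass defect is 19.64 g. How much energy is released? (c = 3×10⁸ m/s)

Convert mass defect: Δm = 19.64 g = 0.01964 kg
E = Δm·c² = 0.01964 × (3×10⁸)²
= 0.01964 × 9×10¹⁶ = 1.768×10¹⁵ J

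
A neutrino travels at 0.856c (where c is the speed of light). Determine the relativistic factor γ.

v/c = 0.856, so (v/c)² = 0.732736
1 - (v/c)² = 0.267264
γ = 1/√(0.267264) = 1.934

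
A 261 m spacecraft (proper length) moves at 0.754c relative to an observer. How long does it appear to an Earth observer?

Proper length L₀ = 261 m
γ = 1/√(1 - 0.754²) = 1.5224
L = L₀/γ = 261/1.5224 = 171.4 m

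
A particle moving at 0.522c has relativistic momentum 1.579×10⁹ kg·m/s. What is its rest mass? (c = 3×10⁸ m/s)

γ = 1/√(1 - 0.522²) = 1.1724
v = 0.522 × 3×10⁸ = 1.566×10⁸ m/s
m = p/(γv) = 1.579×10⁹/(1.1724 × 1.566×10⁸) = 8.600 kg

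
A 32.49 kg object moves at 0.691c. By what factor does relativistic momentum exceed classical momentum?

p_rel = γmv, p_class = mv
Ratio = γ = 1/√(1 - 0.691²) = 1.383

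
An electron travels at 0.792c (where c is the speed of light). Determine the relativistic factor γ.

v/c = 0.792, so (v/c)² = 0.627264
1 - (v/c)² = 0.372736
γ = 1/√(0.372736) = 1.638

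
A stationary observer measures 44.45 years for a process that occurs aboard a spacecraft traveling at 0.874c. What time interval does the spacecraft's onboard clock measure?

Dilated time Δt = 44.45 years
γ = 1/√(1 - 0.874²) = 2.058
Δt₀ = Δt/γ = 44.45/2.058 = 21.60 years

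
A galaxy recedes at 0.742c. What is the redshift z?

β = 0.742
(1+β)/(1-β) = 1.742/0.258 = 6.752
√(6.752) = 2.598
z = 2.598 - 1 = 1.598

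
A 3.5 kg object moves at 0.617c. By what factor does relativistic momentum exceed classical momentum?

p_rel = γmv, p_class = mv
Ratio = γ = 1/√(1 - 0.617²) = 1.271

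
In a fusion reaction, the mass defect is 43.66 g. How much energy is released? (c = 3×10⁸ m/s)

Convert mass defect: Δm = 43.66 g = 0.04366 kg
E = Δm·c² = 0.04366 × (3×10⁸)²
= 0.04366 × 9×10¹⁶ = 3.929×10¹⁵ J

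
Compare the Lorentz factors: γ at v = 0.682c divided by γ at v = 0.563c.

γ₁ = 1/√(1 - 0.682²) = 1.367
γ₂ = 1/√(1 - 0.563²) = 1.210
γ₁/γ₂ = 1.367/1.210 = 1.130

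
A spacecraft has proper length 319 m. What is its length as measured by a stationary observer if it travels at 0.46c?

Proper length L₀ = 319 m
γ = 1/√(1 - 0.46²) = 1.12623
L = L₀/γ = 319/1.12623 = 283.2 m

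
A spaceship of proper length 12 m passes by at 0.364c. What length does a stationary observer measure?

Proper length L₀ = 12 m
γ = 1/√(1 - 0.364²) = 1.0737
L = L₀/γ = 12/1.0737 = 11.18 m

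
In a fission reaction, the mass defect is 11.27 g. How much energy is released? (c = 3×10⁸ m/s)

Convert mass defect: Δm = 11.27 g = 0.01127 kg
E = Δm·c² = 0.01127 × (3×10⁸)²
= 0.01127 × 9×10¹⁶ = 1.014×10¹⁵ J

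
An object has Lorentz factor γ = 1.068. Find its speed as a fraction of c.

From γ = 1/√(1 - v²/c²):
1/γ² = 1/1.068² = 0.8767
v²/c² = 1 - 0.8767 = 0.1233
v/c = √(0.1233) = 0.3511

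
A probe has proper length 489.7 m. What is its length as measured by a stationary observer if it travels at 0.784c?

Proper length L₀ = 489.7 m
γ = 1/√(1 - 0.784²) = 1.611
L = L₀/γ = 489.7/1.611 = 304.0 m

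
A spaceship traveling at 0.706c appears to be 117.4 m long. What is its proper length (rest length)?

Contracted length L = 117.4 m
γ = 1/√(1 - 0.706²) = 1.412
L₀ = γL = 1.412 × 117.4 = 165.8 m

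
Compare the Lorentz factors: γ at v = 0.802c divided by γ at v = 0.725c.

γ₁ = 1/√(1 - 0.802²) = 1.674
γ₂ = 1/√(1 - 0.725²) = 1.452
γ₁/γ₂ = 1.674/1.452 = 1.153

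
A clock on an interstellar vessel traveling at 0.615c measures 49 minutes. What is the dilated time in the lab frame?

Proper time Δt₀ = 49 minutes
γ = 1/√(1 - 0.615²) = 1.2682
Δt = γΔt₀ = 1.2682 × 49 = 62.14 minutes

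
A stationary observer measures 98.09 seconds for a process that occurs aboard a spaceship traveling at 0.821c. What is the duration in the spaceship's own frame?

Dilated time Δt = 98.09 seconds
γ = 1/√(1 - 0.821²) = 1.7515
Δt₀ = Δt/γ = 98.09/1.7515 = 56.00 seconds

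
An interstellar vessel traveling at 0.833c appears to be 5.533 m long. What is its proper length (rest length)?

Contracted length L = 5.533 m
γ = 1/√(1 - 0.833²) = 1.8074
L₀ = γL = 1.8074 × 5.533 = 10.00 m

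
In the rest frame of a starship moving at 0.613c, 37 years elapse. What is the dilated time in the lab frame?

Proper time Δt₀ = 37 years
γ = 1/√(1 - 0.613²) = 1.2657
Δt = γΔt₀ = 1.2657 × 37 = 46.83 years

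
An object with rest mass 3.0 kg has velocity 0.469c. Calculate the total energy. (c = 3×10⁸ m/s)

γ = 1/√(1 - 0.469²) = 1.1322
mc² = 3.0 × (3×10⁸)² = 2.700×10¹⁷ J
E = γmc² = 1.1322 × 2.700×10¹⁷ = 3.057×10¹⁷ J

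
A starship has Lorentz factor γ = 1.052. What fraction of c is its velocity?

From γ = 1/√(1 - v²/c²):
1/γ² = 1/1.052² = 0.90358
v²/c² = 1 - 0.90358 = 0.09642
v/c = √(0.09642) = 0.3105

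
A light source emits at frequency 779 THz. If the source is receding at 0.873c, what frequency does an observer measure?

β = v/c = 0.873
(1-β)/(1+β) = 0.127/1.873 = 0.0678057
Doppler factor = √(0.0678057) = 0.260395
f_obs = 779 × 0.260395 = 202.8 THz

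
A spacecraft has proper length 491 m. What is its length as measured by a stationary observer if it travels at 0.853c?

Proper length L₀ = 491 m
γ = 1/√(1 - 0.853²) = 1.916
L = L₀/γ = 491/1.916 = 256.3 m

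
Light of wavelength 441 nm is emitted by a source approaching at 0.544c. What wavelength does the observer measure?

β = 0.544
Wavelength Doppler factor = √(0.456/1.544) = √(0.29534) = 0.54345
λ_obs = 441 × 0.54345 = 239.7 nm (blueshift)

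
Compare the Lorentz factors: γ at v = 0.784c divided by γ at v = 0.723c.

γ₁ = 1/√(1 - 0.784²) = 1.611
γ₂ = 1/√(1 - 0.723²) = 1.447
γ₁/γ₂ = 1.611/1.447 = 1.113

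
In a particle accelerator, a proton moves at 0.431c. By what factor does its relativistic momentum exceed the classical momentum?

p_rel = γmv, p_class = mv
Ratio = γ = 1/√(1 - 0.431²)
= 1/√(0.814239) = 1.108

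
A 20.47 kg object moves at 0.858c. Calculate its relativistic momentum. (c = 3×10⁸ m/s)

γ = 1/√(1 - 0.858²) = 1.947
v = 0.858 × 3×10⁸ = 2.574×10⁸ m/s
p = γmv = 1.947 × 20.47 × 2.574×10⁸ = 1.026×10¹⁰ kg·m/s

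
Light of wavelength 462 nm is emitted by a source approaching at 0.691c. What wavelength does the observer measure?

β = 0.691
Wavelength Doppler factor = √(0.309/1.691) = √(0.18273) = 0.4275
λ_obs = 462 × 0.4275 = 197.5 nm (blueshift)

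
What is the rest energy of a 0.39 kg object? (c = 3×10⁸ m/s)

c² = (3×10⁸)² = 9.000×10¹⁶ m²/s²
E₀ = mc² = 0.39 × 9.000×10¹⁶ = 3.510×10¹⁶ J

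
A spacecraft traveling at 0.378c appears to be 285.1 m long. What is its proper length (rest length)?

Contracted length L = 285.1 m
γ = 1/√(1 - 0.378²) = 1.080
L₀ = γL = 1.080 × 285.1 = 307.9 m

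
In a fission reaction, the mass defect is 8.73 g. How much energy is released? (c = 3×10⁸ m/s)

Convert mass defect: Δm = 8.73 g = 0.00873 kg
E = Δm·c² = 0.00873 × (3×10⁸)²
= 0.00873 × 9×10¹⁶ = 7.857×10¹⁴ J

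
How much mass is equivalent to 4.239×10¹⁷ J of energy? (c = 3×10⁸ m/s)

From E = mc², we get m = E/c²
c² = (3×10⁸)² = 9×10¹⁶ m²/s²
m = 4.239×10¹⁷ / 9×10¹⁶ = 4.710 kg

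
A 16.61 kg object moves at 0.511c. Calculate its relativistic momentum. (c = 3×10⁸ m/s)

γ = 1/√(1 - 0.511²) = 1.1634
v = 0.511 × 3×10⁸ = 1.533×10⁸ m/s
p = γmv = 1.1634 × 16.61 × 1.533×10⁸ = 2.962×10⁹ kg·m/s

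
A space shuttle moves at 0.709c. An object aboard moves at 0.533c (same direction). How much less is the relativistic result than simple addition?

Classical: u' + v = 0.533 + 0.709 = 1.242c
Relativistic: u = (0.533 + 0.709)/(1 + 0.377897) = 1.242/1.377897 = 0.9014c
Difference: 1.242 - 0.9014 = 0.3406c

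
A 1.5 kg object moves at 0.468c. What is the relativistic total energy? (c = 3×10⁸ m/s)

γ = 1/√(1 - 0.468²) = 1.132
mc² = 1.5 × (3×10⁸)² = 1.350×10¹⁷ J
E = γmc² = 1.132 × 1.350×10¹⁷ = 1.528×10¹⁷ J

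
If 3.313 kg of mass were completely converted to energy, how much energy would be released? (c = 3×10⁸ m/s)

Using E = mc²:
c² = (3×10⁸)² = 9×10¹⁶ m²/s²
E = 3.313 × 9×10¹⁶ = 2.982×10¹⁷ J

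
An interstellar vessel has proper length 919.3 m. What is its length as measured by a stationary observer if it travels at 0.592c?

Proper length L₀ = 919.3 m
γ = 1/√(1 - 0.592²) = 1.2408
L = L₀/γ = 919.3/1.2408 = 740.9 m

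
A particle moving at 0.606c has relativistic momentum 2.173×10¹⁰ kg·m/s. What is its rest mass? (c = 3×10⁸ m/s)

γ = 1/√(1 - 0.606²) = 1.2571
v = 0.606 × 3×10⁸ = 1.818×10⁸ m/s
m = p/(γv) = 2.173×10¹⁰/(1.2571 × 1.818×10⁸) = 95.08 kg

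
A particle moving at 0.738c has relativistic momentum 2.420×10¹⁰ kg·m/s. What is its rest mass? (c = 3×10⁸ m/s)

γ = 1/√(1 - 0.738²) = 1.4819
v = 0.738 × 3×10⁸ = 2.214×10⁸ m/s
m = p/(γv) = 2.420×10¹⁰/(1.4819 × 2.214×10⁸) = 73.76 kg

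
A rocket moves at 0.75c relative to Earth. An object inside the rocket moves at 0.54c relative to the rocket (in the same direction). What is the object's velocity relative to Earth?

u = (u' + v)/(1 + u'v/c²)
Numerator: 0.54 + 0.75 = 1.29
Denominator: 1 + 0.405 = 1.405
u = 1.29/1.405 = 0.9181c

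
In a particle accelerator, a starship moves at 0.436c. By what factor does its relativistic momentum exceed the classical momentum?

p_rel = γmv, p_class = mv
Ratio = γ = 1/√(1 - 0.436²)
= 1/√(0.809904) = 1.111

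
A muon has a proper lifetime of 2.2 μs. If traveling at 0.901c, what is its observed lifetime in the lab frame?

Proper lifetime τ₀ = 2.2 μs
γ = 1/√(1 - 0.901²) = 2.305
τ = γτ₀ = 2.305 × 2.2 μs = 5.071 μs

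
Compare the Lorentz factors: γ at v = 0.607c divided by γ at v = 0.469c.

γ₁ = 1/√(1 - 0.607²) = 1.258
γ₂ = 1/√(1 - 0.469²) = 1.132
γ₁/γ₂ = 1.258/1.132 = 1.111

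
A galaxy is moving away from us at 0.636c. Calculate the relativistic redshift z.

β = 0.636
(1+β)/(1-β) = 1.636/0.364 = 4.495
√(4.495) = 2.120
z = 2.120 - 1 = 1.120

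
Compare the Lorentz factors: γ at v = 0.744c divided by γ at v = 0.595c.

γ₁ = 1/√(1 - 0.744²) = 1.497
γ₂ = 1/√(1 - 0.595²) = 1.244
γ₁/γ₂ = 1.497/1.244 = 1.203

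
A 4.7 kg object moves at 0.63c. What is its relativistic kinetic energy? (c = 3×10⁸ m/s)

γ = 1/√(1 - 0.63²) = 1.2877
γ - 1 = 0.2877
KE = (γ-1)mc² = 0.2877 × 4.7 × (3×10⁸)² = 1.217×10¹⁷ J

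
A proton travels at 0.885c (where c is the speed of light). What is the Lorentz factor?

v/c = 0.885, so (v/c)² = 0.783225
1 - (v/c)² = 0.216775
γ = 1/√(0.216775) = 2.148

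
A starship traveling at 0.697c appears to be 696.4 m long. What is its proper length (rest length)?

Contracted length L = 696.4 m
γ = 1/√(1 - 0.697²) = 1.3946
L₀ = γL = 1.3946 × 696.4 = 971.2 m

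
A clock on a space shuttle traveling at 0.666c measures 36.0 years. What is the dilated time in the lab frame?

Proper time Δt₀ = 36.0 years
γ = 1/√(1 - 0.666²) = 1.3406
Δt = γΔt₀ = 1.3406 × 36.0 = 48.26 years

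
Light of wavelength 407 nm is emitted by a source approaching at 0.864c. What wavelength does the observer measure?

β = 0.864
Wavelength Doppler factor = √(0.136/1.864) = √(0.07296) = 0.2701
λ_obs = 407 × 0.2701 = 109.9 nm (blueshift)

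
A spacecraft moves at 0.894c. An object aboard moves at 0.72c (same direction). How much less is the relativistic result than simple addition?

Classical: u' + v = 0.72 + 0.894 = 1.614c
Relativistic: u = (0.72 + 0.894)/(1 + 0.64368) = 1.614/1.64368 = 0.9819c
Difference: 1.614 - 0.9819 = 0.6321c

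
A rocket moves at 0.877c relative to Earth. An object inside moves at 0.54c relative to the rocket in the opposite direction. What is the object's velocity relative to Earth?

Object's velocity in rocket frame is u' = -0.54c
u = (u' + v)/(1 + u'v/c²) = (v - 0.54)/(1 - 0.54·v/c²)
Numerator: 0.877 - 0.54 = 0.337
Denominator: 1 - 0.47358 = 0.52642
u = 0.337/0.52642 = 0.6402c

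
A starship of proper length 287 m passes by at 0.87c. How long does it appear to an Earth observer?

Proper length L₀ = 287 m
γ = 1/√(1 - 0.87²) = 2.028
L = L₀/γ = 287/2.028 = 141.5 m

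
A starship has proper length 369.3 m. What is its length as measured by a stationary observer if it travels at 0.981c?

Proper length L₀ = 369.3 m
γ = 1/√(1 - 0.981²) = 5.154
L = L₀/γ = 369.3/5.154 = 71.65 m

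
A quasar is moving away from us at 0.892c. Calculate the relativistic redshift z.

β = 0.892
(1+β)/(1-β) = 1.892/0.108 = 17.52
√(17.52) = 4.186
z = 4.186 - 1 = 3.186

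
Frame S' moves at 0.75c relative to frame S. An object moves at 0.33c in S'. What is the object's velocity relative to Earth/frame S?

u = (u' + v)/(1 + u'v/c²)
Numerator: 0.33 + 0.75 = 1.08
Denominator: 1 + 0.2475 = 1.2475
u = 1.08/1.2475 = 0.8657c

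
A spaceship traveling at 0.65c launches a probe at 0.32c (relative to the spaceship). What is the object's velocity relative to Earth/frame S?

u = (u' + v)/(1 + u'v/c²)
Numerator: 0.32 + 0.65 = 0.97
Denominator: 1 + 0.208 = 1.208
u = 0.97/1.208 = 0.8030c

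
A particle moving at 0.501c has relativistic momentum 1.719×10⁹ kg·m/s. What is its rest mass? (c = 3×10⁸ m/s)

γ = 1/√(1 - 0.501²) = 1.1555
v = 0.501 × 3×10⁸ = 1.503×10⁸ m/s
m = p/(γv) = 1.719×10⁹/(1.1555 × 1.503×10⁸) = 9.898 kg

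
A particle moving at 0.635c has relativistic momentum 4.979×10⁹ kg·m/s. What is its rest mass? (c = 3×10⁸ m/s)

γ = 1/√(1 - 0.635²) = 1.2945
v = 0.635 × 3×10⁸ = 1.905×10⁸ m/s
m = p/(γv) = 4.979×10⁹/(1.2945 × 1.905×10⁸) = 20.19 kg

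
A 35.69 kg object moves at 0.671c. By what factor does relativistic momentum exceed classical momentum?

p_rel = γmv, p_class = mv
Ratio = γ = 1/√(1 - 0.671²) = 1.349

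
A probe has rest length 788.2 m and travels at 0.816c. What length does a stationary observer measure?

Proper length L₀ = 788.2 m
γ = 1/√(1 - 0.816²) = 1.730
L = L₀/γ = 788.2/1.730 = 455.6 m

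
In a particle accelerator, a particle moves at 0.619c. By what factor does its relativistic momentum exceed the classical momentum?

p_rel = γmv, p_class = mv
Ratio = γ = 1/√(1 - 0.619²)
= 1/√(0.616839) = 1.273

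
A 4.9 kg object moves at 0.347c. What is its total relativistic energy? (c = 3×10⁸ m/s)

γ = 1/√(1 - 0.347²) = 1.0663
mc² = 4.9 × (3×10⁸)² = 4.410×10¹⁷ J
E = γmc² = 1.0663 × 4.410×10¹⁷ = 4.702×10¹⁷ J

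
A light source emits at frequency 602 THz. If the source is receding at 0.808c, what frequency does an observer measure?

β = v/c = 0.808
(1-β)/(1+β) = 0.192/1.808 = 0.1062
Doppler factor = √(0.1062) = 0.3259
f_obs = 602 × 0.3259 = 196.2 THz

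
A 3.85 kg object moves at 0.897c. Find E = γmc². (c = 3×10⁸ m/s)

γ = 1/√(1 - 0.897²) = 2.2623
mc² = 3.85 × (3×10⁸)² = 3.465×10¹⁷ J
E = γmc² = 2.2623 × 3.465×10¹⁷ = 7.839×10¹⁷ J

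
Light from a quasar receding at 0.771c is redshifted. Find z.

β = 0.771
(1+β)/(1-β) = 1.771/0.229 = 7.734
√(7.734) = 2.781
z = 2.781 - 1 = 1.781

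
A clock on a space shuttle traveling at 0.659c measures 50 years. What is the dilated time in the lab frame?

Proper time Δt₀ = 50 years
γ = 1/√(1 - 0.659²) = 1.3295
Δt = γΔt₀ = 1.3295 × 50 = 66.48 years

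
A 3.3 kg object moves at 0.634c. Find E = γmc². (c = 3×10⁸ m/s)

γ = 1/√(1 - 0.634²) = 1.2931
mc² = 3.3 × (3×10⁸)² = 2.970×10¹⁷ J
E = γmc² = 1.2931 × 2.970×10¹⁷ = 3.841×10¹⁷ J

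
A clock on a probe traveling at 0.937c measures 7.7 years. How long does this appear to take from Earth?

Proper time Δt₀ = 7.7 years
γ = 1/√(1 - 0.937²) = 2.8626
Δt = γΔt₀ = 2.8626 × 7.7 = 22.04 years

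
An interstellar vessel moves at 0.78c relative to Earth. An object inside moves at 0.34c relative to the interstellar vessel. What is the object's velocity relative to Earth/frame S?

u = (u' + v)/(1 + u'v/c²)
Numerator: 0.34 + 0.78 = 1.12
Denominator: 1 + 0.2652 = 1.2652
u = 1.12/1.2652 = 0.8852c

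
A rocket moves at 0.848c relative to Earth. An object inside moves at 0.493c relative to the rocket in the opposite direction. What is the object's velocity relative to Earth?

Object's velocity in rocket frame is u' = -0.493c
u = (u' + v)/(1 + u'v/c²) = (v - 0.493)/(1 - 0.493·v/c²)
Numerator: 0.848 - 0.493 = 0.355
Denominator: 1 - 0.418064 = 0.581936
u = 0.355/0.581936 = 0.6100c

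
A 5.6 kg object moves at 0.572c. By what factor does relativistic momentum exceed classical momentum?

p_rel = γmv, p_class = mv
Ratio = γ = 1/√(1 - 0.572²) = 1.219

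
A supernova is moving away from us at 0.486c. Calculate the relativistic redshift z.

β = 0.486
(1+β)/(1-β) = 1.486/0.514 = 2.891
√(2.891) = 1.7003
z = 1.7003 - 1 = 0.7003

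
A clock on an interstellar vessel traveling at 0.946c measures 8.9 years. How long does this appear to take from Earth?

Proper time Δt₀ = 8.9 years
γ = 1/√(1 - 0.946²) = 3.085
Δt = γΔt₀ = 3.085 × 8.9 = 27.46 years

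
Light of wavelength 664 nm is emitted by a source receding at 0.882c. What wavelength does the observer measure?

β = 0.882
Wavelength Doppler factor = √(1.882/0.118) = √(15.95) = 3.994
λ_obs = 664 × 3.994 = 2652 nm (redshift)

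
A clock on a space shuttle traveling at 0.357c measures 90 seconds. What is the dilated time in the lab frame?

Proper time Δt₀ = 90 seconds
γ = 1/√(1 - 0.357²) = 1.0705
Δt = γΔt₀ = 1.0705 × 90 = 96.35 seconds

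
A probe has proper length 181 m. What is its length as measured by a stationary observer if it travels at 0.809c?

Proper length L₀ = 181 m
γ = 1/√(1 - 0.809²) = 1.701
L = L₀/γ = 181/1.701 = 106.4 m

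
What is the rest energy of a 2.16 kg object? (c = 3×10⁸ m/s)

c² = (3×10⁸)² = 9.000×10¹⁶ m²/s²
E₀ = mc² = 2.16 × 9.000×10¹⁶ = 1.944×10¹⁷ J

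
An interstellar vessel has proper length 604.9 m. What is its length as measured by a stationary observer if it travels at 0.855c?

Proper length L₀ = 604.9 m
γ = 1/√(1 - 0.855²) = 1.928
L = L₀/γ = 604.9/1.928 = 313.7 m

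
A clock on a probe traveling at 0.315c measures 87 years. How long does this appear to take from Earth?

Proper time Δt₀ = 87 years
γ = 1/√(1 - 0.315²) = 1.05364
Δt = γΔt₀ = 1.05364 × 87 = 91.67 years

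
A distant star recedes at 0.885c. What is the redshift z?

β = 0.885
(1+β)/(1-β) = 1.885/0.115 = 16.391
√(16.391) = 4.049
z = 4.049 - 1 = 3.049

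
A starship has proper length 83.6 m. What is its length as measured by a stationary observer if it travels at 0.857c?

Proper length L₀ = 83.6 m
γ = 1/√(1 - 0.857²) = 1.9406
L = L₀/γ = 83.6/1.9406 = 43.08 m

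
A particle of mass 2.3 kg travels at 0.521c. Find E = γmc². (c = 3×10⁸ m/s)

γ = 1/√(1 - 0.521²) = 1.1716
mc² = 2.3 × (3×10⁸)² = 2.070×10¹⁷ J
E = γmc² = 1.1716 × 2.070×10¹⁷ = 2.425×10¹⁷ J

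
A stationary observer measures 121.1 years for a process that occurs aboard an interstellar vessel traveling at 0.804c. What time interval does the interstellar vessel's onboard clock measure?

Dilated time Δt = 121.1 years
γ = 1/√(1 - 0.804²) = 1.6817
Δt₀ = Δt/γ = 121.1/1.6817 = 72.01 years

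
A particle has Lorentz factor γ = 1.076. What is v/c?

From γ = 1/√(1 - v²/c²):
1/γ² = 1/1.076² = 0.8637
v²/c² = 1 - 0.8637 = 0.1363
v/c = √(0.1363) = 0.3692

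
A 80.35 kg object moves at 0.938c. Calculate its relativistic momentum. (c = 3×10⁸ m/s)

γ = 1/√(1 - 0.938²) = 2.885
v = 0.938 × 3×10⁸ = 2.814×10⁸ m/s
p = γmv = 2.885 × 80.35 × 2.814×10⁸ = 6.523×10¹⁰ kg·m/s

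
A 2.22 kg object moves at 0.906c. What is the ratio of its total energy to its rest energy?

E = γmc², E₀ = mc²
E/E₀ = γ = 1/√(1 - 0.906²) = 2.363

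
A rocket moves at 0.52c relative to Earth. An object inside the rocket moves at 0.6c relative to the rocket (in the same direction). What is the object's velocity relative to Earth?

u = (u' + v)/(1 + u'v/c²)
Numerator: 0.6 + 0.52 = 1.12
Denominator: 1 + 0.312 = 1.312
u = 1.12/1.312 = 0.8537c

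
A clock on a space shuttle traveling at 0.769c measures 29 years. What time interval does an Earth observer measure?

Proper time Δt₀ = 29 years
γ = 1/√(1 - 0.769²) = 1.56434
Δt = γΔt₀ = 1.56434 × 29 = 45.37 years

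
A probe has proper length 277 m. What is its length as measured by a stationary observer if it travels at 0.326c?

Proper length L₀ = 277 m
γ = 1/√(1 - 0.326²) = 1.0578
L = L₀/γ = 277/1.0578 = 261.9 m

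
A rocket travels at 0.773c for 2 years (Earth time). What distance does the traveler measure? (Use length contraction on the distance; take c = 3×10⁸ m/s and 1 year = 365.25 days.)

Earth distance: d = v × t = 0.773c × 2 yr = 1.4636×10¹⁶ m
γ = 1.5763
d' = d/γ = 1.4636×10¹⁶/1.5763 = 9.285×10¹⁵ m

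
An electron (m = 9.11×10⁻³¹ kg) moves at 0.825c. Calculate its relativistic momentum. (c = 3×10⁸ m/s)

γ = 1/√(1 - 0.825²) = 1.7695
v = 0.825 × 3×10⁸ = 2.475×10⁸ m/s
p = γmv = 1.7695 × 9.11×10⁻³¹ × 2.475×10⁸ = 3.990×10⁻²² kg·m/s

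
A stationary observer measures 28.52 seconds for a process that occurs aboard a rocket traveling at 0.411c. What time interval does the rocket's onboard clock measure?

Dilated time Δt = 28.52 seconds
γ = 1/√(1 - 0.411²) = 1.097
Δt₀ = Δt/γ = 28.52/1.097 = 26.00 seconds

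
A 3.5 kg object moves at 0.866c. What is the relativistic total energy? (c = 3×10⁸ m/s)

γ = 1/√(1 - 0.866²) = 1.9998
mc² = 3.5 × (3×10⁸)² = 3.150×10¹⁷ J
E = γmc² = 1.9998 × 3.150×10¹⁷ = 6.299×10¹⁷ J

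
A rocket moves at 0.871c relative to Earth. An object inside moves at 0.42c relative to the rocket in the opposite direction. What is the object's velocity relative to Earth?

Object's velocity in rocket frame is u' = -0.42c
u = (u' + v)/(1 + u'v/c²) = (v - 0.42)/(1 - 0.42·v/c²)
Numerator: 0.871 - 0.42 = 0.451
Denominator: 1 - 0.36582 = 0.63418
u = 0.451/0.63418 = 0.7112c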